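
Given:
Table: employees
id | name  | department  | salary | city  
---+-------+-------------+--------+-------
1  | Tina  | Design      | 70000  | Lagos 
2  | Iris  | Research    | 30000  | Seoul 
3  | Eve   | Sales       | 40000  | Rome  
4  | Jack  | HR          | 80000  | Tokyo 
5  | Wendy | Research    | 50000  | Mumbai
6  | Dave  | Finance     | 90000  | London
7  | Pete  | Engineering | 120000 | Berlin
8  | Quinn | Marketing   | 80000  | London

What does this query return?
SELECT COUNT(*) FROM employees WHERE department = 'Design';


Counting rows where department = 'Design'
  Tina -> MATCH


1


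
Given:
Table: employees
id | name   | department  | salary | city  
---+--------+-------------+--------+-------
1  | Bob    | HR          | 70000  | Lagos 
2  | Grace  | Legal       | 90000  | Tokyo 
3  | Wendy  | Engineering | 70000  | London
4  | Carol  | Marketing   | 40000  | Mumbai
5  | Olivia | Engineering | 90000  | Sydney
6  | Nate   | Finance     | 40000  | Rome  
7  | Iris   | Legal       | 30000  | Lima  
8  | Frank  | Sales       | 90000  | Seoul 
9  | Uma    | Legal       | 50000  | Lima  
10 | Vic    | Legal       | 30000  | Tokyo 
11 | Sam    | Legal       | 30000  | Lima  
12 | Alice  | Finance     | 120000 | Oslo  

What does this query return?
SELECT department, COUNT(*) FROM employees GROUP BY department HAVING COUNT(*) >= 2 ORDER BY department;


Groups with count >= 2:
  Engineering: 2 -> PASS
  Finance: 2 -> PASS
  Legal: 5 -> PASS
  HR: 1 -> filtered out
  Marketing: 1 -> filtered out
  Sales: 1 -> filtered out


3 groups:
Engineering, 2
Finance, 2
Legal, 5


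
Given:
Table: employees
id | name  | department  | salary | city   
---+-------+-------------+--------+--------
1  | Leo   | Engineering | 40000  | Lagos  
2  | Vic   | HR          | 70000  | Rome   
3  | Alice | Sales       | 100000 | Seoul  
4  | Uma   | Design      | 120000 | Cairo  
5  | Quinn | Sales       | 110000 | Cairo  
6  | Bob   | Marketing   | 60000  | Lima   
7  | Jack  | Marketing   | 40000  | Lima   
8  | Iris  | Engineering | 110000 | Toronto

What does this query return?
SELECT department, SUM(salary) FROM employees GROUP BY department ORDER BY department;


Summing salary within each department:
  Design: 120000 = 120000
  Engineering: 40000 + 110000 = 150000
  HR: 70000 = 70000
  Marketing: 60000 + 40000 = 100000
  Sales: 100000 + 110000 = 210000


5 groups:
Design, 120000
Engineering, 150000
HR, 70000
Marketing, 100000
Sales, 210000


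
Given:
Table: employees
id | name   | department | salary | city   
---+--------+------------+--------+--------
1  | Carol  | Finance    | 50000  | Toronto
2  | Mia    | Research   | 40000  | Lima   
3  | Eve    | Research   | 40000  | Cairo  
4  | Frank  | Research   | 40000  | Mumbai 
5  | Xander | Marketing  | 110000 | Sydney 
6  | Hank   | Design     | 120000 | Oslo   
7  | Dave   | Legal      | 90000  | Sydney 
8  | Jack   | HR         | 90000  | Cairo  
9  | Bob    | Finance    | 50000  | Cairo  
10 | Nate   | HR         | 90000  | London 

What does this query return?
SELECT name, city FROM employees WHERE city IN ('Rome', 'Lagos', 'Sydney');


Filtering: city IN ('Rome', 'Lagos', 'Sydney')
Matching: 2 rows

2 rows:
Xander, Sydney
Dave, Sydney


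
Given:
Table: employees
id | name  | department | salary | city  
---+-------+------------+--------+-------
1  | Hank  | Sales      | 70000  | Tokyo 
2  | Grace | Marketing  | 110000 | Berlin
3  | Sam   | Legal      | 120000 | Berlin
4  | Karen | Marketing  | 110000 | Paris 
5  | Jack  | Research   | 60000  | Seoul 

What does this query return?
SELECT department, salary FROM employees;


Projecting columns: department, salary

5 rows:
Sales, 70000
Marketing, 110000
Legal, 120000
Marketing, 110000
Research, 60000


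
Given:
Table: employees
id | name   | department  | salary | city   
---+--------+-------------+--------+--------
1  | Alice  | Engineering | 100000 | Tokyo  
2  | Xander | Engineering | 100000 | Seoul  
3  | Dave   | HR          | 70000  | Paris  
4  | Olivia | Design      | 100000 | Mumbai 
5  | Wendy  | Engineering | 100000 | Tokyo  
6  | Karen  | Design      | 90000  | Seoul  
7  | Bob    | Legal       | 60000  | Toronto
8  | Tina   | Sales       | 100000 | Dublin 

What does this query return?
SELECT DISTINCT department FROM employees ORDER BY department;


All 'department' values (row order): Engineering, Engineering, HR, Design, Engineering, Design, Legal, Sales
Removing duplicates leaves 5 unique value(s).

5 values:
Design
Engineering
HR
Legal
Sales


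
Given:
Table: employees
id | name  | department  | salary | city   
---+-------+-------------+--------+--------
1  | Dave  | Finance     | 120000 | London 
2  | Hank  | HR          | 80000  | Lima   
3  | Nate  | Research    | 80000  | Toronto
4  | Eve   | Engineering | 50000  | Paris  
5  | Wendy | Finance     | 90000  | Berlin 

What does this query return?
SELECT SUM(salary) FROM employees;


SUM(salary) = 120000 + 80000 + 80000 + 50000 + 90000 = 420000

420000


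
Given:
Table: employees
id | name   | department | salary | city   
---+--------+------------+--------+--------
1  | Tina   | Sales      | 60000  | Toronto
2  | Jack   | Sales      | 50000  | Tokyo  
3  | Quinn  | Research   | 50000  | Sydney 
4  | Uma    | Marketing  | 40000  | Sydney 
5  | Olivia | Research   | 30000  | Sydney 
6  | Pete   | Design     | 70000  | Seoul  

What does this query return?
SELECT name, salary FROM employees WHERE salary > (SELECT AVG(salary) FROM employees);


Subquery: AVG(salary) = 50000.0
Filtering: salary > 50000.0
  Tina (60000) -> MATCH
  Pete (70000) -> MATCH


2 rows:
Tina, 60000
Pete, 70000


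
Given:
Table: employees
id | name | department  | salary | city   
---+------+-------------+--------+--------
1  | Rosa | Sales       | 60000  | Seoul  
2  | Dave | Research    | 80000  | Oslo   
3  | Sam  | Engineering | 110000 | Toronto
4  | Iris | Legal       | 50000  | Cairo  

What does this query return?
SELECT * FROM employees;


SELECT * returns all 4 rows with all columns

4 rows:
1, Rosa, Sales, 60000, Seoul
2, Dave, Research, 80000, Oslo
3, Sam, Engineering, 110000, Toronto
4, Iris, Legal, 50000, Cairo


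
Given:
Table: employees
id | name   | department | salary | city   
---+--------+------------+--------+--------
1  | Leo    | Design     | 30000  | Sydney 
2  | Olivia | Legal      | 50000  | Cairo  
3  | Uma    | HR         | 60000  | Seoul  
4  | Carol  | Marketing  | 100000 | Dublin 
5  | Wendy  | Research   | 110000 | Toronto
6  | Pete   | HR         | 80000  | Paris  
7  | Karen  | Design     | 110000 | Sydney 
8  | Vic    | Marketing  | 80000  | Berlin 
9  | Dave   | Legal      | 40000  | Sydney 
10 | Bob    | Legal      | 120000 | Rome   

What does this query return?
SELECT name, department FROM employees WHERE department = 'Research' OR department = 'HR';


Filtering: department = 'Research' OR 'HR'
Matching: 3 rows

3 rows:
Uma, HR
Wendy, Research
Pete, HR


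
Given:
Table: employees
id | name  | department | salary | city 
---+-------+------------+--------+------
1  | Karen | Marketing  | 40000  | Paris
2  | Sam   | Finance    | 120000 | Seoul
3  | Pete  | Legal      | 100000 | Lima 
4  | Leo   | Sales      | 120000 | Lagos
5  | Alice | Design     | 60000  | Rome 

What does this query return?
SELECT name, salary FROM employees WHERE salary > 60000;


Filtering: salary > 60000
Matching: 3 rows

3 rows:
Sam, 120000
Pete, 100000
Leo, 120000


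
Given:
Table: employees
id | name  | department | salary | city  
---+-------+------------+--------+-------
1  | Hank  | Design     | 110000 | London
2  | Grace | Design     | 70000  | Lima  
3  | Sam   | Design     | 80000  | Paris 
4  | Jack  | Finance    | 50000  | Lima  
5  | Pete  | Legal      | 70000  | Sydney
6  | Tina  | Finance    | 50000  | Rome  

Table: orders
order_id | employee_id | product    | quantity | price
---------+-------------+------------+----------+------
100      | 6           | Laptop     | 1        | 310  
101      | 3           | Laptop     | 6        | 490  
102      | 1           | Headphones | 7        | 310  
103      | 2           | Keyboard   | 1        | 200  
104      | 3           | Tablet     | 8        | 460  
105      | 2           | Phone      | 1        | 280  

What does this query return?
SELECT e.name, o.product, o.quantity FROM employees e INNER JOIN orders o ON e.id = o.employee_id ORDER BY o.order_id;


Joining employees.id = orders.employee_id:
  employee Tina (id=6) -> order Laptop
  employee Sam (id=3) -> order Laptop
  employee Hank (id=1) -> order Headphones
  employee Grace (id=2) -> order Keyboard
  employee Sam (id=3) -> order Tablet
  employee Grace (id=2) -> order Phone


6 rows:
Tina, Laptop, 1
Sam, Laptop, 6
Hank, Headphones, 7
Grace, Keyboard, 1
Sam, Tablet, 8
Grace, Phone, 1


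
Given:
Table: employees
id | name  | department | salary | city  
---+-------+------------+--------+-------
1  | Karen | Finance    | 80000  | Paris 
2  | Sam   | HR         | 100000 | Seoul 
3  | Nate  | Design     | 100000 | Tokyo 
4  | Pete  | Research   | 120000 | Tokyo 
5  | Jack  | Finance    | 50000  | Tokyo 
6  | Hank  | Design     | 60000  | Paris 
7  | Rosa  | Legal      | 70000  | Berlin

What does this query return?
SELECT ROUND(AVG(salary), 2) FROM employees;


SUM(salary) = 580000
COUNT = 7
ROUND(AVG, 2) = ROUND(580000 / 7, 2) = 82857.14

82857.14


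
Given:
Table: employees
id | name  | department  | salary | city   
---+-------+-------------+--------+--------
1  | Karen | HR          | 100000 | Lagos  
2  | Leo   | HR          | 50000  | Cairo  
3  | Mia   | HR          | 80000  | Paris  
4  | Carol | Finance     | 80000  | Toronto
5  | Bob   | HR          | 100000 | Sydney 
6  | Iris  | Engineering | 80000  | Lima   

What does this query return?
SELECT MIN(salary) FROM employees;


Salaries: 100000, 50000, 80000, 80000, 100000, 80000
MIN = 50000

50000


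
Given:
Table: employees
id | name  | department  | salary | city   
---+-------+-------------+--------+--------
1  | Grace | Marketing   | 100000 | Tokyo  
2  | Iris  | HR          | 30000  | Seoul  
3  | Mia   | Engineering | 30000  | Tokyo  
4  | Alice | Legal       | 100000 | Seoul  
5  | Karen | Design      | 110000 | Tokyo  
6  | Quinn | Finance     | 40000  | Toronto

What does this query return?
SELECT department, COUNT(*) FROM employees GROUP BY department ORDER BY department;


Assigning each row to its department group:
  Grace -> Marketing
  Iris -> HR
  Mia -> Engineering
  Alice -> Legal
  Karen -> Design
  Quinn -> Finance


6 groups:
Design, 1
Engineering, 1
Finance, 1
HR, 1
Legal, 1
Marketing, 1


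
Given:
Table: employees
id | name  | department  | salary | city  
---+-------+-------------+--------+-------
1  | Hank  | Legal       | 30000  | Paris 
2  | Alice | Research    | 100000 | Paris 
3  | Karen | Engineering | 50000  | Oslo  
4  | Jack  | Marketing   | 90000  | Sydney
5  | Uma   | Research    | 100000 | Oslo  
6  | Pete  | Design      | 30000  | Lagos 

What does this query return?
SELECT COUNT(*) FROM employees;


COUNT(*) counts all rows

6


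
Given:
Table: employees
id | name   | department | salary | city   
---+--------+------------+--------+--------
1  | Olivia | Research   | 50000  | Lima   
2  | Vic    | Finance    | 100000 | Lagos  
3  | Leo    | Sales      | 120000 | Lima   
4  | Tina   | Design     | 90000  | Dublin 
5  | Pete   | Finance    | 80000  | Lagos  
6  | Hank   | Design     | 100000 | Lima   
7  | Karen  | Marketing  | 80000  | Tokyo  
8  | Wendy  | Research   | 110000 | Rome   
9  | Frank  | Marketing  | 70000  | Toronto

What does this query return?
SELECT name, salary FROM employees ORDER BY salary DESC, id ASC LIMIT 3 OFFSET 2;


Sort by salary DESC (id ASC tiebreak), then skip 2 and take 3
Rows 3 through 5

3 rows:
Vic, 100000
Hank, 100000
Tina, 90000


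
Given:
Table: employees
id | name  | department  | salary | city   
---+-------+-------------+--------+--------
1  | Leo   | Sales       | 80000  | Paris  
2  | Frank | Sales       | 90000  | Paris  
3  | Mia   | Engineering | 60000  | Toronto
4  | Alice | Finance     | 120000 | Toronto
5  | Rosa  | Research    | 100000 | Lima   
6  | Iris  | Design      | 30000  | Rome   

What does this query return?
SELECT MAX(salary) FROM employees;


Salaries: 80000, 90000, 60000, 120000, 100000, 30000
MAX = 120000

120000


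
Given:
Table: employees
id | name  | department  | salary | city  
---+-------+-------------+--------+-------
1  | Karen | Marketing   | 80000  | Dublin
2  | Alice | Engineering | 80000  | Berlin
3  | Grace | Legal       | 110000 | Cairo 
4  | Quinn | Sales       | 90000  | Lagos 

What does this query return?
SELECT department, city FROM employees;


Projecting columns: department, city

4 rows:
Marketing, Dublin
Engineering, Berlin
Legal, Cairo
Sales, Lagos


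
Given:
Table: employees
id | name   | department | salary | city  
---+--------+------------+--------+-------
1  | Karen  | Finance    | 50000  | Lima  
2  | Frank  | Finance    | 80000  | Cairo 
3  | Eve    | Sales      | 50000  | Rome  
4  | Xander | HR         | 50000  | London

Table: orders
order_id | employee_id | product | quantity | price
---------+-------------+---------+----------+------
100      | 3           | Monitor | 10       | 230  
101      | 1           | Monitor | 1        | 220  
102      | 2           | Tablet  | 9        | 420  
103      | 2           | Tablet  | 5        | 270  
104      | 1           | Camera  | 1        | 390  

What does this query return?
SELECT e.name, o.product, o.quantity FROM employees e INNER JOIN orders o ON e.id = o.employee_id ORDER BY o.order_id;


Joining employees.id = orders.employee_id:
  employee Eve (id=3) -> order Monitor
  employee Karen (id=1) -> order Monitor
  employee Frank (id=2) -> order Tablet
  employee Frank (id=2) -> order Tablet
  employee Karen (id=1) -> order Camera


5 rows:
Eve, Monitor, 10
Karen, Monitor, 1
Frank, Tablet, 9
Frank, Tablet, 5
Karen, Camera, 1


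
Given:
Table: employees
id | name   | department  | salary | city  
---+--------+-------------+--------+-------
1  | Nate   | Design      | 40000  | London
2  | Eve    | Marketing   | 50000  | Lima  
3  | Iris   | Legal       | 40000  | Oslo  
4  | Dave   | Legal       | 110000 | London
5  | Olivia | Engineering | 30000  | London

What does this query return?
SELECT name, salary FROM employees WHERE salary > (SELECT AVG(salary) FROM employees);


Subquery: AVG(salary) = 54000.0
Filtering: salary > 54000.0
  Dave (110000) -> MATCH


1 rows:
Dave, 110000


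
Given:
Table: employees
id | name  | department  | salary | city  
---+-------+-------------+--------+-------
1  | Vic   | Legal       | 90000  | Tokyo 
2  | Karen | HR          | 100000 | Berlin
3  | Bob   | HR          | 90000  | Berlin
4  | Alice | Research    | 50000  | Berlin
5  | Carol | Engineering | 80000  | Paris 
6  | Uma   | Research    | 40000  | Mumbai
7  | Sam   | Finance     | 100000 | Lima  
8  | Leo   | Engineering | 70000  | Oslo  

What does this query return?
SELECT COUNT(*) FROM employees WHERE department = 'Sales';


Counting rows where department = 'Sales'


0


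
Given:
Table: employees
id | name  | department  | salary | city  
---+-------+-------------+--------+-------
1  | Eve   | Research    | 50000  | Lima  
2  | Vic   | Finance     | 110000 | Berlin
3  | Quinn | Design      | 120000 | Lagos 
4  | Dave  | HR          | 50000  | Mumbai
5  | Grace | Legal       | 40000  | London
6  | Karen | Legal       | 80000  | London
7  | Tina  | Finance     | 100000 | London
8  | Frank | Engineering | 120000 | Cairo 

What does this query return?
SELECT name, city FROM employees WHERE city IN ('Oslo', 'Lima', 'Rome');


Filtering: city IN ('Oslo', 'Lima', 'Rome')
Matching: 1 rows

1 rows:
Eve, Lima


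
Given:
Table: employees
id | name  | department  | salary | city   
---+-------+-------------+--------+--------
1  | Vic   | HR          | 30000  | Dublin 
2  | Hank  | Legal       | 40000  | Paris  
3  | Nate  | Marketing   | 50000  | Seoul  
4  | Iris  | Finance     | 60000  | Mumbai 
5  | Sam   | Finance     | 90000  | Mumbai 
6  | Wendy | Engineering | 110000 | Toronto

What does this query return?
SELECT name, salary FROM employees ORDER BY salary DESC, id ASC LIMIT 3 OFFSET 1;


Sort by salary DESC (id ASC tiebreak), then skip 1 and take 3
Rows 2 through 4

3 rows:
Sam, 90000
Iris, 60000
Nate, 50000


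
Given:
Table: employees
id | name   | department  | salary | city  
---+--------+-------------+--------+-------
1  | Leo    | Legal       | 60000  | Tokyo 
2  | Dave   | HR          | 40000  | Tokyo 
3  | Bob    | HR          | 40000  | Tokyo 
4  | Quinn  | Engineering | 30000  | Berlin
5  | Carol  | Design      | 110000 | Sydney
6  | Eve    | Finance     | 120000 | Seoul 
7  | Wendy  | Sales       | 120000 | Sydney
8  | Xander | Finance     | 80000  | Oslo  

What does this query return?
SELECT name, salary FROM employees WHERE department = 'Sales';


Filtering: department = 'Sales'
Matching rows: 1

1 rows:
Wendy, 120000


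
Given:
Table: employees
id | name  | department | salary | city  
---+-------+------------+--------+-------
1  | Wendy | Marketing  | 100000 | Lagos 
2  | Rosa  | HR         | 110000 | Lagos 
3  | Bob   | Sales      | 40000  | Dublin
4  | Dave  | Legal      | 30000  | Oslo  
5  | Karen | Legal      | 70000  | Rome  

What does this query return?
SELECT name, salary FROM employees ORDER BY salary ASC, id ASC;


Sorting by salary ASC, then id ASC for ties

5 rows:
Dave, 30000
Bob, 40000
Karen, 70000
Wendy, 100000
Rosa, 110000


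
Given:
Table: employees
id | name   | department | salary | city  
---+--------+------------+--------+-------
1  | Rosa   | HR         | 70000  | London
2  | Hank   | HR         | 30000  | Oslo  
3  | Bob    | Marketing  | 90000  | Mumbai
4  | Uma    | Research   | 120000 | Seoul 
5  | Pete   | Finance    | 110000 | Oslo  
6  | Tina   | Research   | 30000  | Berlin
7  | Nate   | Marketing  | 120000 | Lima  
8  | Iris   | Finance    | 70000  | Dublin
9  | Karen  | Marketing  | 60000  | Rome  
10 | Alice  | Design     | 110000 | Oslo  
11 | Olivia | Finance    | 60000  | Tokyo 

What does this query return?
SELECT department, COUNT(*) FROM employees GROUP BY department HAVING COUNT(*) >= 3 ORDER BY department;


Groups with count >= 3:
  Finance: 3 -> PASS
  Marketing: 3 -> PASS
  Design: 1 -> filtered out
  HR: 2 -> filtered out
  Research: 2 -> filtered out


2 groups:
Finance, 3
Marketing, 3


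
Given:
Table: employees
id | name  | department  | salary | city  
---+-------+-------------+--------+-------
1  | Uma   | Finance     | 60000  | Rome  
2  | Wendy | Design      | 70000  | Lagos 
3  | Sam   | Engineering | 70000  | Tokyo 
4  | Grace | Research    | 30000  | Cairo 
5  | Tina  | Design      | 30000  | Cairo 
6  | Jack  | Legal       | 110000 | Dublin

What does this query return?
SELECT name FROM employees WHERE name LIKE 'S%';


LIKE 'S%' matches names starting with 'S'
Matching: 1

1 rows:
Sam


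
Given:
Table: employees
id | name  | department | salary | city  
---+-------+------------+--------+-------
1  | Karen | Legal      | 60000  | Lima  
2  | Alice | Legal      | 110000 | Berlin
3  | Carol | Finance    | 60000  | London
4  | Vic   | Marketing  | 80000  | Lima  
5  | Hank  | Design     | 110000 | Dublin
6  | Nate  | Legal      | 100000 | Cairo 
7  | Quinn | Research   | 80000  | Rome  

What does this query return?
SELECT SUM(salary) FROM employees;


SUM(salary) = 60000 + 110000 + 60000 + 80000 + 110000 + 100000 + 80000 = 600000

600000


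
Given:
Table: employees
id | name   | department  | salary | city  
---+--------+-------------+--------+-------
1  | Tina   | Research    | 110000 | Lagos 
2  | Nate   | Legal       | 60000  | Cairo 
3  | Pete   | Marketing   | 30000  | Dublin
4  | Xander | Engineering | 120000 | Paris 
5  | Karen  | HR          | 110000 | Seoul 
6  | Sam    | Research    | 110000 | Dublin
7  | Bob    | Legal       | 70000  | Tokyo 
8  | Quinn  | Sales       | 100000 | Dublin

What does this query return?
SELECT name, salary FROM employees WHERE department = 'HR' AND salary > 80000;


Filtering: department = 'HR' AND salary > 80000
Matching: 1 rows

1 rows:
Karen, 110000


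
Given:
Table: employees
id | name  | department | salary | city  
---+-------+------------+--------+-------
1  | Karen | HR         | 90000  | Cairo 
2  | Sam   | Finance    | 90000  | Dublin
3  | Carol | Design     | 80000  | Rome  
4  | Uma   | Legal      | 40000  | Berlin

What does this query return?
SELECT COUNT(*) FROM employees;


COUNT(*) counts all rows

4


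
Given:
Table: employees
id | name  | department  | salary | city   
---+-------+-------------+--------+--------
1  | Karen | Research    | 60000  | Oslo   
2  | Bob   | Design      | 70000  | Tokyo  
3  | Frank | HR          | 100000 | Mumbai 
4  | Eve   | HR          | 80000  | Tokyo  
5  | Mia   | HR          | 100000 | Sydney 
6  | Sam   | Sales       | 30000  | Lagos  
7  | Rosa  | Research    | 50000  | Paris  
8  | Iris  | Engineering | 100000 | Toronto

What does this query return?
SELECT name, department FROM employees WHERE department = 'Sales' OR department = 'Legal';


Filtering: department = 'Sales' OR 'Legal'
Matching: 1 rows

1 rows:
Sam, Sales


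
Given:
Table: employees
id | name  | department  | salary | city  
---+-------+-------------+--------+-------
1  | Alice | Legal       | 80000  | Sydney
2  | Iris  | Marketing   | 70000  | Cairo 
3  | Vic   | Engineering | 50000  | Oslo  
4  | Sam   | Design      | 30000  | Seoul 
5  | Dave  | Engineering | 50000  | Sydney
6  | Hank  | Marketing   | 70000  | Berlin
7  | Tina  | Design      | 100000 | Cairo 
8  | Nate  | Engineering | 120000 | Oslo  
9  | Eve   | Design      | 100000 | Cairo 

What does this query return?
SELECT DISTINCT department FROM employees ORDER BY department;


All 'department' values (row order): Legal, Marketing, Engineering, Design, Engineering, Marketing, Design, Engineering, Design
Removing duplicates leaves 4 unique value(s).

4 values:
Design
Engineering
Legal
Marketing


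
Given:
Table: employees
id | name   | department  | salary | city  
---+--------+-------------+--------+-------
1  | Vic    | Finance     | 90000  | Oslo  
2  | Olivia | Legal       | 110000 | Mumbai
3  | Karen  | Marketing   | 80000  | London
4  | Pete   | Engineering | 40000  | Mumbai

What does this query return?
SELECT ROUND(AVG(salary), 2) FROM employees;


SUM(salary) = 320000
COUNT = 4
ROUND(AVG, 2) = ROUND(320000 / 4, 2) = 80000.0

80000.0


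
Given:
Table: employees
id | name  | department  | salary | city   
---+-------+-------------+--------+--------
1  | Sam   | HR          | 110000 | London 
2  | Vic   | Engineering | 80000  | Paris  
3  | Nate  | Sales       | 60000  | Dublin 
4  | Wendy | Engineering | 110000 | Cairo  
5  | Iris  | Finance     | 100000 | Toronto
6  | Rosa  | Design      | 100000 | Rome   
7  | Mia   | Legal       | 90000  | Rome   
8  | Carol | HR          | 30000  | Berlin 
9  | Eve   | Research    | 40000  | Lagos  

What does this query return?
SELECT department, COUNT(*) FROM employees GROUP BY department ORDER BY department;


Assigning each row to its department group:
  Sam -> HR
  Vic -> Engineering
  Nate -> Sales
  Wendy -> Engineering
  Iris -> Finance
  Rosa -> Design
  Mia -> Legal
  Carol -> HR
  Eve -> Research


7 groups:
Design, 1
Engineering, 2
Finance, 1
HR, 2
Legal, 1
Research, 1
Sales, 1


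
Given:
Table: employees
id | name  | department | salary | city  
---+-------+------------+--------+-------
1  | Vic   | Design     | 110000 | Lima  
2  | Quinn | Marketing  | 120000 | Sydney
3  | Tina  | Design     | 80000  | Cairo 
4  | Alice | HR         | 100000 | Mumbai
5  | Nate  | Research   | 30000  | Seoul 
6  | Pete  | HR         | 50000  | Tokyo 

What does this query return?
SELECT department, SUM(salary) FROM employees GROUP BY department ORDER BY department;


Summing salary within each department:
  Design: 110000 + 80000 = 190000
  HR: 100000 + 50000 = 150000
  Marketing: 120000 = 120000
  Research: 30000 = 30000


4 groups:
Design, 190000
HR, 150000
Marketing, 120000
Research, 30000


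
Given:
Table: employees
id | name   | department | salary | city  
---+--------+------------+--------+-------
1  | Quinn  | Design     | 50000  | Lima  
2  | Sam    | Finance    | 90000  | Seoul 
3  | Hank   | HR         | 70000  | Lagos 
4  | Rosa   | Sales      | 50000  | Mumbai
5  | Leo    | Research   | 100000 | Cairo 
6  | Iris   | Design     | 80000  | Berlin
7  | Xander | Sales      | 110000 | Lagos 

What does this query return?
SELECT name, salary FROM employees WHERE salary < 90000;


Filtering: salary < 90000
Matching: 4 rows

4 rows:
Quinn, 50000
Hank, 70000
Rosa, 50000
Iris, 80000


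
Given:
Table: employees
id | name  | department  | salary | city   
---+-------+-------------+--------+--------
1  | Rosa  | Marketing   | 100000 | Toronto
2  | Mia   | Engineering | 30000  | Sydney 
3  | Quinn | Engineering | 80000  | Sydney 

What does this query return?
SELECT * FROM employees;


SELECT * returns all 3 rows with all columns

3 rows:
1, Rosa, Marketing, 100000, Toronto
2, Mia, Engineering, 30000, Sydney
3, Quinn, Engineering, 80000, Sydney


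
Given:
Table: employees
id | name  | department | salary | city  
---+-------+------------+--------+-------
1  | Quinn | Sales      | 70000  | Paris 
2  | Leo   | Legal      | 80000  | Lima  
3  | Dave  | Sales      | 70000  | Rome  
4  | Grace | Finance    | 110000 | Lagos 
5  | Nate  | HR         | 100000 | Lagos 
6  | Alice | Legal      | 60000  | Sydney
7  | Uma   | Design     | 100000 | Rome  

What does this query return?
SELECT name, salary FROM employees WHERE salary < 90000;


Filtering: salary < 90000
Matching: 4 rows

4 rows:
Quinn, 70000
Leo, 80000
Dave, 70000
Alice, 60000


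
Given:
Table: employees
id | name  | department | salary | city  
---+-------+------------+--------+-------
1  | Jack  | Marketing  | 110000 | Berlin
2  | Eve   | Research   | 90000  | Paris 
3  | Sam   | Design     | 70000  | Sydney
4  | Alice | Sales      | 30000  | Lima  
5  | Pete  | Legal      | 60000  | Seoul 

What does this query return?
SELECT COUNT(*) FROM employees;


COUNT(*) counts all rows

5


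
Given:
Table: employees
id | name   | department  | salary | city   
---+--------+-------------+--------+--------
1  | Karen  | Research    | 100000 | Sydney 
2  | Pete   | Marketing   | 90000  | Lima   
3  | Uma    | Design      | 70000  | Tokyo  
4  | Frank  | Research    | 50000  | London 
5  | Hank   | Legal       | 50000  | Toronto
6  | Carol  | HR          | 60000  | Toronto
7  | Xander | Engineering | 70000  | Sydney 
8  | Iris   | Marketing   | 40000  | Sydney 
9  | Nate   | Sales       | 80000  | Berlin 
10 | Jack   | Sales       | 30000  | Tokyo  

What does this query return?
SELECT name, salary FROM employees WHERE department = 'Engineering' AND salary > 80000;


Filtering: department = 'Engineering' AND salary > 80000
Matching: 0 rows

Empty result set (0 rows)


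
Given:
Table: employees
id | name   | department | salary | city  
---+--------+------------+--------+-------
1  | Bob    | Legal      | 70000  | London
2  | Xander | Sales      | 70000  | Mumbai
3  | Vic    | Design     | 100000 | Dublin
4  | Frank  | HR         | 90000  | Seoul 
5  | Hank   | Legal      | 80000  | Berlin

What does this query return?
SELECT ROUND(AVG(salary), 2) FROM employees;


SUM(salary) = 410000
COUNT = 5
ROUND(AVG, 2) = ROUND(410000 / 5, 2) = 82000.0

82000.0


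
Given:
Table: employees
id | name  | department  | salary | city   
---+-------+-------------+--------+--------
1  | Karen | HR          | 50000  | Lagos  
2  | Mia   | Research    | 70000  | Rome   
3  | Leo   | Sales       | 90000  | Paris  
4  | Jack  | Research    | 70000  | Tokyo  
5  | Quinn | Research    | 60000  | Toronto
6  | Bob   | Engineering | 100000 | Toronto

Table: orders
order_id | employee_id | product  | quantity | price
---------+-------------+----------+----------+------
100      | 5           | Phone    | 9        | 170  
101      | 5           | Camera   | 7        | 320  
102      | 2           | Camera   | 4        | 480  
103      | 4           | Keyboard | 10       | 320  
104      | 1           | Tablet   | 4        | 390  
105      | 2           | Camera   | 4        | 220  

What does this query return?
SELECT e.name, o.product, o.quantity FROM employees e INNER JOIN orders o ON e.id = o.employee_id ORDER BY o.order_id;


Joining employees.id = orders.employee_id:
  employee Quinn (id=5) -> order Phone
  employee Quinn (id=5) -> order Camera
  employee Mia (id=2) -> order Camera
  employee Jack (id=4) -> order Keyboard
  employee Karen (id=1) -> order Tablet
  employee Mia (id=2) -> order Camera


6 rows:
Quinn, Phone, 9
Quinn, Camera, 7
Mia, Camera, 4
Jack, Keyboard, 10
Karen, Tablet, 4
Mia, Camera, 4


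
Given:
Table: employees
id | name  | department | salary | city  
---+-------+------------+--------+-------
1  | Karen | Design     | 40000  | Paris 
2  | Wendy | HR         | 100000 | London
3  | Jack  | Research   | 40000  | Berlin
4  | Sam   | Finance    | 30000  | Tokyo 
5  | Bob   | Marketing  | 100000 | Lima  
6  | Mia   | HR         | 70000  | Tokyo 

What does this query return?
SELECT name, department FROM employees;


Projecting columns: name, department

6 rows:
Karen, Design
Wendy, HR
Jack, Research
Sam, Finance
Bob, Marketing
Mia, HR


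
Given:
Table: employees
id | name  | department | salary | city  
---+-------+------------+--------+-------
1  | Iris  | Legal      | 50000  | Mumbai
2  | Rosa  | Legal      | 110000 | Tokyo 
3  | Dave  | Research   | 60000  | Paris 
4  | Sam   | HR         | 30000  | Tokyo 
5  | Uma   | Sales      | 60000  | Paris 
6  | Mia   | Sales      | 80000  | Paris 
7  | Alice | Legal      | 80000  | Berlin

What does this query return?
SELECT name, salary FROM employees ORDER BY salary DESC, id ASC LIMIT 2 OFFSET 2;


Sort by salary DESC (id ASC tiebreak), then skip 2 and take 2
Rows 3 through 4

2 rows:
Alice, 80000
Dave, 60000


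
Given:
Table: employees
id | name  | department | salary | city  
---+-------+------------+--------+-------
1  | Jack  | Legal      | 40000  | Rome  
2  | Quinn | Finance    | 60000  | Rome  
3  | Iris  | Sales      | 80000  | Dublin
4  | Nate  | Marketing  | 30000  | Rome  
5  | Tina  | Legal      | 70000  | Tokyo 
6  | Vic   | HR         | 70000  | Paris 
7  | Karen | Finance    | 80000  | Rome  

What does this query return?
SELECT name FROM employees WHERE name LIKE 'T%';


LIKE 'T%' matches names starting with 'T'
Matching: 1

1 rows:
Tina


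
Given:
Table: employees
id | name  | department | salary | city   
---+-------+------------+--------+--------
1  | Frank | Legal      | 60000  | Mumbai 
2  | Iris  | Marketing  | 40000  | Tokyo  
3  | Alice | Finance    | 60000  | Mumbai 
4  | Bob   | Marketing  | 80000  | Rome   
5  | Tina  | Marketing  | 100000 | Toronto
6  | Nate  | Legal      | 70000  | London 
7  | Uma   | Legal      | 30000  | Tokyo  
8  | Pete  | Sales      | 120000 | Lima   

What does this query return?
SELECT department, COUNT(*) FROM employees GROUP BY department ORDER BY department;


Assigning each row to its department group:
  Frank -> Legal
  Iris -> Marketing
  Alice -> Finance
  Bob -> Marketing
  Tina -> Marketing
  Nate -> Legal
  Uma -> Legal
  Pete -> Sales


4 groups:
Finance, 1
Legal, 3
Marketing, 3
Sales, 1


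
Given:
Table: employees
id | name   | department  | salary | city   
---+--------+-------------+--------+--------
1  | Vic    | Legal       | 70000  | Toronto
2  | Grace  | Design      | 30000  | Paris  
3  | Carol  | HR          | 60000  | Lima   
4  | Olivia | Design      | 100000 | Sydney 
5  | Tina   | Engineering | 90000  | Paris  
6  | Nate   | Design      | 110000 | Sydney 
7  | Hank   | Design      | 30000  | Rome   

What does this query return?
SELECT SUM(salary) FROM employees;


SUM(salary) = 70000 + 30000 + 60000 + 100000 + 90000 + 110000 + 30000 = 490000

490000


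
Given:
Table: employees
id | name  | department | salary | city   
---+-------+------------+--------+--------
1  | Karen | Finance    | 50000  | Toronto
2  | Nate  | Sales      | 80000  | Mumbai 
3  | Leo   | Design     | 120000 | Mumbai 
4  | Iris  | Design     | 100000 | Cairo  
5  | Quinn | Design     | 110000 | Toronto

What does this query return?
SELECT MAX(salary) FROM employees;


Salaries: 50000, 80000, 120000, 100000, 110000
MAX = 120000

120000


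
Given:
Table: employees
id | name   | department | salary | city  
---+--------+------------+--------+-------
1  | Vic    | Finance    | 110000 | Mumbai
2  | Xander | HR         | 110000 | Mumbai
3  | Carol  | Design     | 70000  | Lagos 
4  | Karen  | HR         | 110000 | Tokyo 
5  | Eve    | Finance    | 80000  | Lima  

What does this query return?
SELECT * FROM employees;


SELECT * returns all 5 rows with all columns

5 rows:
1, Vic, Finance, 110000, Mumbai
2, Xander, HR, 110000, Mumbai
3, Carol, Design, 70000, Lagos
4, Karen, HR, 110000, Tokyo
5, Eve, Finance, 80000, Lima


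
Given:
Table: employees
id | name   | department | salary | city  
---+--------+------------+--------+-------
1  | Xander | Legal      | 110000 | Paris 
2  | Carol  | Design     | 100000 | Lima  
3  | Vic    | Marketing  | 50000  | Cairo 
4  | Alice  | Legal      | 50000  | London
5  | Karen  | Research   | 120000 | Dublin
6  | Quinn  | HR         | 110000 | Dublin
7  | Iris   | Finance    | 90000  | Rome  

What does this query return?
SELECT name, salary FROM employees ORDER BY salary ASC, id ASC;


Sorting by salary ASC, then id ASC for ties

7 rows:
Vic, 50000
Alice, 50000
Iris, 90000
Carol, 100000
Xander, 110000
Quinn, 110000
Karen, 120000


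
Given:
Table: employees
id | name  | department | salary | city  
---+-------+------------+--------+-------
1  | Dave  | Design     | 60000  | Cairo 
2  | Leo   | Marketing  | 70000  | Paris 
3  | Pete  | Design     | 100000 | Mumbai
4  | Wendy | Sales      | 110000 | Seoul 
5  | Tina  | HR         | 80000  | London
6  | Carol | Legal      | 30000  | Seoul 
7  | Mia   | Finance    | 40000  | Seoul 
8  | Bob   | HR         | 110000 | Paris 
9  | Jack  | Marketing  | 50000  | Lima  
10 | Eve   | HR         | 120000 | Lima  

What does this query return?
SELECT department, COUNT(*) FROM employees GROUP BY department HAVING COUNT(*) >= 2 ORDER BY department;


Groups with count >= 2:
  Design: 2 -> PASS
  HR: 3 -> PASS
  Marketing: 2 -> PASS
  Finance: 1 -> filtered out
  Legal: 1 -> filtered out
  Sales: 1 -> filtered out


3 groups:
Design, 2
HR, 3
Marketing, 2


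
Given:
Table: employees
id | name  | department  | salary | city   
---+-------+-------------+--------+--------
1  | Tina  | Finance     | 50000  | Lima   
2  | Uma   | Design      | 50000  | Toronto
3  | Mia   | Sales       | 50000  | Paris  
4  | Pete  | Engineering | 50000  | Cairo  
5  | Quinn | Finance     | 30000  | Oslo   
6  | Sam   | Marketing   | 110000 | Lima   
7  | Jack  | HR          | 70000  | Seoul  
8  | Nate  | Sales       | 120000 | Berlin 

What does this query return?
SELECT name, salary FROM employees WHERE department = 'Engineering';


Filtering: department = 'Engineering'
Matching rows: 1

1 rows:
Pete, 50000


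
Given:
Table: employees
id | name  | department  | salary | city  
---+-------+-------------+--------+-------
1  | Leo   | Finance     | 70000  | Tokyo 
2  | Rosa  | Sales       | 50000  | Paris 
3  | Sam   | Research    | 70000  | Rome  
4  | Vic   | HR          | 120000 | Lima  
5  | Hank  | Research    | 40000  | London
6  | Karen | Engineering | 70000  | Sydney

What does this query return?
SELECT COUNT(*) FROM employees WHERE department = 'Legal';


Counting rows where department = 'Legal'


0


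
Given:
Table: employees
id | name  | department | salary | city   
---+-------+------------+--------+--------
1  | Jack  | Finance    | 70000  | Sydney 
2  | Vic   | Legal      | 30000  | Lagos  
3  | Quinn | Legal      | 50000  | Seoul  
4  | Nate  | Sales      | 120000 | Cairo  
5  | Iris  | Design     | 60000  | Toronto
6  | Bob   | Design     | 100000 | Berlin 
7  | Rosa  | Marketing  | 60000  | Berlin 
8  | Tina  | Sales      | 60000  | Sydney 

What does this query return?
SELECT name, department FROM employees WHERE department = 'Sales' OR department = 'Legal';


Filtering: department = 'Sales' OR 'Legal'
Matching: 4 rows

4 rows:
Vic, Legal
Quinn, Legal
Nate, Sales
Tina, Sales


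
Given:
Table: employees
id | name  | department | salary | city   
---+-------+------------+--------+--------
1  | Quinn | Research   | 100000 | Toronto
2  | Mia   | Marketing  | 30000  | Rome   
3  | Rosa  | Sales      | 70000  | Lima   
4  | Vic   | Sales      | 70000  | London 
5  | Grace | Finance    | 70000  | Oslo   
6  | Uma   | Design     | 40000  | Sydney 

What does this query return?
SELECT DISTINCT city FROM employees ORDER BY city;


All 'city' values (row order): Toronto, Rome, Lima, London, Oslo, Sydney
Removing duplicates leaves 6 unique value(s).

6 values:
Lima
London
Oslo
Rome
Sydney
Toronto


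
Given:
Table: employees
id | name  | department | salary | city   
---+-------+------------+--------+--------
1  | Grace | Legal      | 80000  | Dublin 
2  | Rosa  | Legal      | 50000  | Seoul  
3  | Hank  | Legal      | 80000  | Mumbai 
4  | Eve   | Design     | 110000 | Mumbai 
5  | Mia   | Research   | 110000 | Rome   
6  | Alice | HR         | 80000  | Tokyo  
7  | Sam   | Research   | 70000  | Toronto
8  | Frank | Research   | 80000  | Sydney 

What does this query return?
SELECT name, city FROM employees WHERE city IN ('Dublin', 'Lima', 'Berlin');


Filtering: city IN ('Dublin', 'Lima', 'Berlin')
Matching: 1 rows

1 rows:
Grace, Dublin


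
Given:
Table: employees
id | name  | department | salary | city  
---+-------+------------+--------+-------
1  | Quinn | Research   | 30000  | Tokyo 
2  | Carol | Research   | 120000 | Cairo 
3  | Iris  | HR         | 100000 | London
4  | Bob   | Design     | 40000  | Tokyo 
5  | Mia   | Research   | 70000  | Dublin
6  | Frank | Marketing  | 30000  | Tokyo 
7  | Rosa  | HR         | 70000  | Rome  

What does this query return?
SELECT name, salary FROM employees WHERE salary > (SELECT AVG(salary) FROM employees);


Subquery: AVG(salary) = 65714.29
Filtering: salary > 65714.29
  Carol (120000) -> MATCH
  Iris (100000) -> MATCH
  Mia (70000) -> MATCH
  Rosa (70000) -> MATCH


4 rows:
Carol, 120000
Iris, 100000
Mia, 70000
Rosa, 70000


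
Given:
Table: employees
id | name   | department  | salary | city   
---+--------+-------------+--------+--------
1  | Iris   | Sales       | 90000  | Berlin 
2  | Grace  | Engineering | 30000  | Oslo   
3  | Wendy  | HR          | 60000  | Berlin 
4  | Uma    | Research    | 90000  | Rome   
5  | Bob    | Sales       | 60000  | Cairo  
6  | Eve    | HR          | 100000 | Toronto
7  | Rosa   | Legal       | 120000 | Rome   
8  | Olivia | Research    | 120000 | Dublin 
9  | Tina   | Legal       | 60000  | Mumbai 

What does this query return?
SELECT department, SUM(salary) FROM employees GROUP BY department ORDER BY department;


Summing salary within each department:
  Engineering: 30000 = 30000
  HR: 60000 + 100000 = 160000
  Legal: 120000 + 60000 = 180000
  Research: 90000 + 120000 = 210000
  Sales: 90000 + 60000 = 150000


5 groups:
Engineering, 30000
HR, 160000
Legal, 180000
Research, 210000
Sales, 150000


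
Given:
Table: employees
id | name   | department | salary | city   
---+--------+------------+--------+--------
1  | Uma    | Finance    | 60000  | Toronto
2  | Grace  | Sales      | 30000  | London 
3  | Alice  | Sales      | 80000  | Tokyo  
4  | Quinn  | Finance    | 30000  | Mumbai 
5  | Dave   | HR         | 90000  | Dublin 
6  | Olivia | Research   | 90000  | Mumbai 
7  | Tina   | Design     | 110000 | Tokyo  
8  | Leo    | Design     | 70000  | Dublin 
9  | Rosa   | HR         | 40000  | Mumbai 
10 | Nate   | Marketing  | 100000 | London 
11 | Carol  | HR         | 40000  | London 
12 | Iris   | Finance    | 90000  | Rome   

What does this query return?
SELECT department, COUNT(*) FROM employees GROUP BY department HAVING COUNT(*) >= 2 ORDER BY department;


Groups with count >= 2:
  Design: 2 -> PASS
  Finance: 3 -> PASS
  HR: 3 -> PASS
  Sales: 2 -> PASS
  Marketing: 1 -> filtered out
  Research: 1 -> filtered out


4 groups:
Design, 2
Finance, 3
HR, 3
Sales, 2
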